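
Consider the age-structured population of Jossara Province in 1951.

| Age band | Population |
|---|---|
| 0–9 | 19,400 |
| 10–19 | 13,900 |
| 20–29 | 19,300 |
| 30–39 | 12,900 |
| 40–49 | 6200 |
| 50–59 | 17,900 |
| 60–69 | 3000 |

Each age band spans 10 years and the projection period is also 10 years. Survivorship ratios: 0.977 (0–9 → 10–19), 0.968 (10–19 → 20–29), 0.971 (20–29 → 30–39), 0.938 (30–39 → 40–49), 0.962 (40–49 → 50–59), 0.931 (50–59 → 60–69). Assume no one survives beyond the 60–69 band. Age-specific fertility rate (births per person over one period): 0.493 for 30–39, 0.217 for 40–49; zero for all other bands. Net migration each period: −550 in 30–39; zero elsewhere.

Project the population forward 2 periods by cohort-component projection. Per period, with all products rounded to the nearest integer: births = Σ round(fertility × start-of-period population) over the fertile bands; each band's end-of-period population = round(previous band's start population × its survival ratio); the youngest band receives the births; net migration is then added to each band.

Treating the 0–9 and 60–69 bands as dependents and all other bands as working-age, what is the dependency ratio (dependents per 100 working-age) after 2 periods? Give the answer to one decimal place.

(Groups numbered youngest = 1 to oldest = 7.)
— Period 1 —
Births: 12900 * 0.493 = 6360 ; 6200 * 0.217 = 1345 ⇒ total 7705
Group 2: 19400 * 0.977 = 18954
Group 3: 13900 * 0.968 = 13455
Group 4: 19300 * 0.971 = 18740
Group 5: 12900 * 0.938 = 12100
Group 6: 6200 * 0.962 = 5964
Group 7: 17900 * 0.931 = 16665
Net migration: Group 4 − 550 → 18190
Population now: 0–9=7705, 10–19=18954, 20–29=13455, 30–39=18190, 40–49=12100, 50–59=5964, 60–69=16665
— Period 2 —
Births: 18190 * 0.493 = 8968 ; 12100 * 0.217 = 2626 ⇒ total 11594
Group 2: 7705 * 0.977 = 7528
Group 3: 18954 * 0.968 = 18347
Group 4: 13455 * 0.971 = 13065
Group 5: 18190 * 0.938 = 17062
Group 6: 12100 * 0.962 = 11640
Group 7: 5964 * 0.931 = 5552
Net migration: Group 4 − 550 → 12515
Population now: 0–9=11594, 10–19=7528, 20–29=18347, 30–39=12515, 40–49=17062, 50–59=11640, 60–69=5552
Dependents (band 0–9 + band 60–69) = 11594 + 5552 = 17146; working-age = 67092; ratio = 17146/67092 × 100 = 25.6

25.6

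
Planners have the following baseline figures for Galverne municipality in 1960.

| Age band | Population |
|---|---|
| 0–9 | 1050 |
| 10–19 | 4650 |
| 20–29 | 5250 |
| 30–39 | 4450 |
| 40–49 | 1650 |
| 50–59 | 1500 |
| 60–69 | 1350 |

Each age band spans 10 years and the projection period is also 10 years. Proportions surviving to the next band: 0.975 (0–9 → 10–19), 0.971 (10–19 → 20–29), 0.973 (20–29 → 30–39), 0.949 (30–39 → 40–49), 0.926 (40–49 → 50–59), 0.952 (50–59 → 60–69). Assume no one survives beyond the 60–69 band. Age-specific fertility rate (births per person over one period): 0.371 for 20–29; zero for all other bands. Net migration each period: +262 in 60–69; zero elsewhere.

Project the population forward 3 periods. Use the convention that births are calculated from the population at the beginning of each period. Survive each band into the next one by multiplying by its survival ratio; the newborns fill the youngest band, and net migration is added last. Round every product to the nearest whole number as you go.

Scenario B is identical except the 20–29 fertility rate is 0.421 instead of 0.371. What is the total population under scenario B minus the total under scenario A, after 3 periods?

Numbering the bands 1..7 from youngest to oldest:
Period 1:
Births: 5250 × 0.371 = 1948
Band 2: 1050 × 0.975 = 1024
Band 3: 4650 × 0.971 = 4515
Band 4: 5250 × 0.973 = 5108
Band 5: 4450 × 0.949 = 4223
Band 6: 1650 × 0.926 = 1528
Band 7: 1500 × 0.952 = 1428
Net migration: Band 7 + 262 → 1690
End of period: [1948, 1024, 4515, 5108, 4223, 1528, 1690]
Period 2:
Births: 4515 × 0.371 = 1675
Band 2: 1948 × 0.975 = 1899
Band 3: 1024 × 0.971 = 994
Band 4: 4515 × 0.973 = 4393
Band 5: 5108 × 0.949 = 4847
Band 6: 4223 × 0.926 = 3910
Band 7: 1528 × 0.952 = 1455
Net migration: Band 7 + 262 → 1717
End of period: [1675, 1899, 994, 4393, 4847, 3910, 1717]
Period 3:
Births: 994 × 0.371 = 369
Band 2: 1675 × 0.975 = 1633
Band 3: 1899 × 0.971 = 1844
Band 4: 994 × 0.973 = 967
Band 5: 4393 × 0.949 = 4169
Band 6: 4847 × 0.926 = 4488
Band 7: 3910 × 0.952 = 3722
Net migration: Band 7 + 262 → 3984
End of period: [369, 1633, 1844, 967, 4169, 4488, 3984]
Scenario A total after 3 periods: 17454
Scenario B projection —
Period 1:
Births: 5250 × 0.421 = 2210
Band 2: 1050 × 0.975 = 1024
Band 3: 4650 × 0.971 = 4515
Band 4: 5250 × 0.973 = 5108
Band 5: 4450 × 0.949 = 4223
Band 6: 1650 × 0.926 = 1528
Band 7: 1500 × 0.952 = 1428
Net migration: Band 7 + 262 → 1690
End of period: [2210, 1024, 4515, 5108, 4223, 1528, 1690]
Period 2:
Births: 4515 × 0.421 = 1901
Band 2: 2210 × 0.975 = 2155
Band 3: 1024 × 0.971 = 994
Band 4: 4515 × 0.973 = 4393
Band 5: 5108 × 0.949 = 4847
Band 6: 4223 × 0.926 = 3910
Band 7: 1528 × 0.952 = 1455
Net migration: Band 7 + 262 → 1717
End of period: [1901, 2155, 994, 4393, 4847, 3910, 1717]
Period 3:
Births: 994 × 0.421 = 418
Band 2: 1901 × 0.975 = 1853
Band 3: 2155 × 0.971 = 2093
Band 4: 994 × 0.973 = 967
Band 5: 4393 × 0.949 = 4169
Band 6: 4847 × 0.926 = 4488
Band 7: 3910 × 0.952 = 3722
Net migration: Band 7 + 262 → 3984
End of period: [418, 1853, 2093, 967, 4169, 4488, 3984]
Scenario B total after 3 periods: 17972
Difference B − A = 17972 − 17454 = 518

518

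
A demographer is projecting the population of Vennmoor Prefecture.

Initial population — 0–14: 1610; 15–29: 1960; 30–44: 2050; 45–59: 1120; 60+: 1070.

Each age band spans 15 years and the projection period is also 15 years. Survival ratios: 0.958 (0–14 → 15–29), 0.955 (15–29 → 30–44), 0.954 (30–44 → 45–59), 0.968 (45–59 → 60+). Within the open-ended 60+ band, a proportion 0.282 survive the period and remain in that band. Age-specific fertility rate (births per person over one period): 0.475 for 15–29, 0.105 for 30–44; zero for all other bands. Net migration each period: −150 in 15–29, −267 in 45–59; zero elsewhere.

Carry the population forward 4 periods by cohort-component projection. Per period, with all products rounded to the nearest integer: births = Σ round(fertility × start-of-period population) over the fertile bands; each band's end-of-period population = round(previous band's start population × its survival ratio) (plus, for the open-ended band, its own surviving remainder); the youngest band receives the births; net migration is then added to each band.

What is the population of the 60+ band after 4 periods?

Let band 1 be 0–14 through band 5 = 60+.
Period 1.
Births: 1960 × 0.475 = 931  |  2050 × 0.105 = 215 → 1146
Band 2: 1610 × 0.958 = 1542
Band 3: 1960 × 0.955 = 1872
Band 4: 2050 × 0.954 = 1956
Band 5: 1120 × 0.968 + 1070 × 0.282 = 1084 + 302 = 1386
Net migration: Band 2 − 150 → 1392; Band 4 − 267 → 1689
Giving 1146 / 1392 / 1872 / 1689 / 1386.
Period 2.
Births: 1392 × 0.475 = 661  |  1872 × 0.105 = 197 → 858
Band 2: 1146 × 0.958 = 1098
Band 3: 1392 × 0.955 = 1329
Band 4: 1872 × 0.954 = 1786
Band 5: 1689 × 0.968 + 1386 × 0.282 = 1635 + 391 = 2026
Net migration: Band 2 − 150 → 948; Band 4 − 267 → 1519
Giving 858 / 948 / 1329 / 1519 / 2026.
Period 3.
Births: 948 × 0.475 = 450  |  1329 × 0.105 = 140 → 590
Band 2: 858 × 0.958 = 822
Band 3: 948 × 0.955 = 905
Band 4: 1329 × 0.954 = 1268
Band 5: 1519 × 0.968 + 2026 × 0.282 = 1470 + 571 = 2041
Net migration: Band 2 − 150 → 672; Band 4 − 267 → 1001
Giving 590 / 672 / 905 / 1001 / 2041.
Period 4.
Births: 672 × 0.475 = 319  |  905 × 0.105 = 95 → 414
Band 2: 590 × 0.958 = 565
Band 3: 672 × 0.955 = 642
Band 4: 905 × 0.954 = 863
Band 5: 1001 × 0.968 + 2041 × 0.282 = 969 + 576 = 1545
Net migration: Band 2 − 150 → 415; Band 4 − 267 → 596
Giving 414 / 415 / 642 / 596 / 1545.

1545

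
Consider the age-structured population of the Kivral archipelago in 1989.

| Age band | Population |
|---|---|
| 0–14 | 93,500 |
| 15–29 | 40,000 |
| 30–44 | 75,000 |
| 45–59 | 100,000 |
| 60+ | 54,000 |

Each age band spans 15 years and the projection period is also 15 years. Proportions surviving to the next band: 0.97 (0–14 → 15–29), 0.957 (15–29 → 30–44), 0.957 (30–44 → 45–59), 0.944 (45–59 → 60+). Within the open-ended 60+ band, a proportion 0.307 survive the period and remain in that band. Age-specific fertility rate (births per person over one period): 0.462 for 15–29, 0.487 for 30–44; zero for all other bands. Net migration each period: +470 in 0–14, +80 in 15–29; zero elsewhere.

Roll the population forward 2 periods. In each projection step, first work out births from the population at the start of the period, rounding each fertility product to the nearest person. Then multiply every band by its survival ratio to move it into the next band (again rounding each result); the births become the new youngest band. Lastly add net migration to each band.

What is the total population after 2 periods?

340273

Period 1:
Births: 40000 * 0.462 = 18480  |  75000 * 0.487 = 36525 — total 55005
15–29: 93500 * 0.97 = 90695
30–44: 40000 * 0.957 = 38280
45–59: 75000 * 0.957 = 71775
60+: 100000 * 0.944 + 54000 * 0.307 = 94400 + 16578 = 110978
Net migration: 0–14 + 470 → 55475; 15–29 + 80 → 90775
End of period: [55475, 90775, 38280, 71775, 110978]
Period 2:
Births: 90775 * 0.462 = 41938  |  38280 * 0.487 = 18642 — total 60580
15–29: 55475 * 0.97 = 53811
30–44: 90775 * 0.957 = 86872
45–59: 38280 * 0.957 = 36634
60+: 71775 * 0.944 + 110978 * 0.307 = 67756 + 34070 = 101826
Net migration: 0–14 + 470 → 61050; 15–29 + 80 → 53891
End of period: [61050, 53891, 86872, 36634, 101826]
Total after period 2: 61050 + 53891 + 86872 + 36634 + 101826 = 340273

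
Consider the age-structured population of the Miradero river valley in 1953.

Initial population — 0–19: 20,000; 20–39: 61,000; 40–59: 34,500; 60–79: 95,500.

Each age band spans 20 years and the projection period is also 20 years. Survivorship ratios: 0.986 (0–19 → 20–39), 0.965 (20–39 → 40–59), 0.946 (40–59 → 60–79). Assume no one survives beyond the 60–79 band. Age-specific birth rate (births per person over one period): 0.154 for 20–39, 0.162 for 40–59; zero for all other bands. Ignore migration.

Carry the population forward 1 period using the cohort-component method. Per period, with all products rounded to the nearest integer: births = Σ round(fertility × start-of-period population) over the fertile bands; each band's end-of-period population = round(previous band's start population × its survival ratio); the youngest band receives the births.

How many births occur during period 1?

[period 1]
Births: 61000 × 0.154 = 9394  |  34500 × 0.162 = 5589 → 14983
20–39: 20000 × 0.986 = 19720
40–59: 61000 × 0.965 = 58865
60–79: 34500 × 0.946 = 32637
Population now: 0–19=14983, 20–39=19720, 40–59=58865, 60–79=32637

14983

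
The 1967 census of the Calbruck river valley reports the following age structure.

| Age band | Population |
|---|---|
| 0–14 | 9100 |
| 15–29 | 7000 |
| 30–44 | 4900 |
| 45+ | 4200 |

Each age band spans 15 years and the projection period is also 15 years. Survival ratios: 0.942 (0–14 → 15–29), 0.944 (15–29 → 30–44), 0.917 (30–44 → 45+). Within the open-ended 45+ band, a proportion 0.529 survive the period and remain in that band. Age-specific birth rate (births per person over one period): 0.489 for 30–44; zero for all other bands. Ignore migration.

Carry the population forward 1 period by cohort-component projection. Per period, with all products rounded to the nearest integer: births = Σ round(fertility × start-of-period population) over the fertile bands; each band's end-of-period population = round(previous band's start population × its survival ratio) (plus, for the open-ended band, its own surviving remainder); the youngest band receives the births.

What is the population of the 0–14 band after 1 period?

2396

Let group 1 be 0–14 through group 4 = 45+.
After projecting period 1:
Births: 4900 * 0.489 = 2396
Group 2: 9100 * 0.942 = 8572
Group 3: 7000 * 0.944 = 6608
Group 4: 4900 * 0.917 + 4200 * 0.529 = 4493 + 2222 = 6715
Population now: 0–14=2396, 15–29=8572, 30–44=6608, 45+=6715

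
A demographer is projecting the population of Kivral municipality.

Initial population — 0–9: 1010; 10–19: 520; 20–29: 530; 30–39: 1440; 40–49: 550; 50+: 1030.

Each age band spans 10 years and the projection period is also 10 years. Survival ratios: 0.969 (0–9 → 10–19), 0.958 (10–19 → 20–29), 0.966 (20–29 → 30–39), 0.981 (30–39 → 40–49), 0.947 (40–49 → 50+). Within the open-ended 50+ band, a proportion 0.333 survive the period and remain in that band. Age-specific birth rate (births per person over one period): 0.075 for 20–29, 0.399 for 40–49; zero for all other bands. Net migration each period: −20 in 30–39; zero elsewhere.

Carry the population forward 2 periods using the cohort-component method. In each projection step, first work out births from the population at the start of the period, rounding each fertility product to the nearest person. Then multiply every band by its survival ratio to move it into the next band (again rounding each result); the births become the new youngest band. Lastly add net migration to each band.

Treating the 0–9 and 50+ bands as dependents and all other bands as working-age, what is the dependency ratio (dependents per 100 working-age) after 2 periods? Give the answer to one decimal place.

104.4

Call the groups 1 to 6, youngest first.
Period 1:
Births: 530 × 0.075 = 40, 550 × 0.399 = 219 → 259
Group 2: 1010 × 0.969 = 979
Group 3: 520 × 0.958 = 498
Group 4: 530 × 0.966 = 512
Group 5: 1440 × 0.981 = 1413
Group 6: 550 × 0.947 + 1030 × 0.333 = 521 + 343 = 864
Net migration: Group 4 − 20 → 492
Giving 259 / 979 / 498 / 492 / 1413 / 864.
Period 2:
Births: 498 × 0.075 = 37, 1413 × 0.399 = 564 → 601
Group 2: 259 × 0.969 = 251
Group 3: 979 × 0.958 = 938
Group 4: 498 × 0.966 = 481
Group 5: 492 × 0.981 = 483
Group 6: 1413 × 0.947 + 864 × 0.333 = 1338 + 288 = 1626
Net migration: Group 4 − 20 → 461
Giving 601 / 251 / 938 / 461 / 483 / 1626.
Dependents (band 0–9 + band 50+) = 601 + 1626 = 2227; working-age = 2133; ratio = 2227/2133 × 100 = 104.4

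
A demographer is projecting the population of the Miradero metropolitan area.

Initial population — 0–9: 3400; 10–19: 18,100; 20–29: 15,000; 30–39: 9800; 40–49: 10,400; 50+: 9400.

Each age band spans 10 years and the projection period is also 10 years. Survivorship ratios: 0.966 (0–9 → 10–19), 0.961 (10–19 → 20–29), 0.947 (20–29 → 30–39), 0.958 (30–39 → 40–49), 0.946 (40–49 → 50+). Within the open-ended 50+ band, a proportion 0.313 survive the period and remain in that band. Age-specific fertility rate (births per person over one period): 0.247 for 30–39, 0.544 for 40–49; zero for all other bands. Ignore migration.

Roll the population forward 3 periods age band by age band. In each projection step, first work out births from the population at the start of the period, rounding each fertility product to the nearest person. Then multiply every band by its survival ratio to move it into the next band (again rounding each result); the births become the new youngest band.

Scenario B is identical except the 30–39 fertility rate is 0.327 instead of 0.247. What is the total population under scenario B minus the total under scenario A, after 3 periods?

3142

(Bands numbered youngest = 1 to oldest = 6.)
[period 1]
Births: 9800 × 0.247 = 2421 ; 10400 × 0.544 = 5658 ⇒ total 8079
Band 2: 3400 × 0.966 = 3284
Band 3: 18100 × 0.961 = 17394
Band 4: 15000 × 0.947 = 14205
Band 5: 9800 × 0.958 = 9388
Band 6: 10400 × 0.946 + 9400 × 0.313 = 9838 + 2942 = 12780
End of period: [8079, 3284, 17394, 14205, 9388, 12780]
[period 2]
Births: 14205 × 0.247 = 3509 ; 9388 × 0.544 = 5107 ⇒ total 8616
Band 2: 8079 × 0.966 = 7804
Band 3: 3284 × 0.961 = 3156
Band 4: 17394 × 0.947 = 16472
Band 5: 14205 × 0.958 = 13608
Band 6: 9388 × 0.946 + 12780 × 0.313 = 8881 + 4000 = 12881
End of period: [8616, 7804, 3156, 16472, 13608, 12881]
[period 3]
Births: 16472 × 0.247 = 4069 ; 13608 × 0.544 = 7403 ⇒ total 11472
Band 2: 8616 × 0.966 = 8323
Band 3: 7804 × 0.961 = 7500
Band 4: 3156 × 0.947 = 2989
Band 5: 16472 × 0.958 = 15780
Band 6: 13608 × 0.946 + 12881 × 0.313 = 12873 + 4032 = 16905
End of period: [11472, 8323, 7500, 2989, 15780, 16905]
Scenario A total after 3 periods: 62969
Scenario B projection —
[period 1]
Births: 9800 × 0.327 = 3205 ; 10400 × 0.544 = 5658 ⇒ total 8863
Band 2: 3400 × 0.966 = 3284
Band 3: 18100 × 0.961 = 17394
Band 4: 15000 × 0.947 = 14205
Band 5: 9800 × 0.958 = 9388
Band 6: 10400 × 0.946 + 9400 × 0.313 = 9838 + 2942 = 12780
End of period: [8863, 3284, 17394, 14205, 9388, 12780]
[period 2]
Births: 14205 × 0.327 = 4645 ; 9388 × 0.544 = 5107 ⇒ total 9752
Band 2: 8863 × 0.966 = 8562
Band 3: 3284 × 0.961 = 3156
Band 4: 17394 × 0.947 = 16472
Band 5: 14205 × 0.958 = 13608
Band 6: 9388 × 0.946 + 12780 × 0.313 = 8881 + 4000 = 12881
End of period: [9752, 8562, 3156, 16472, 13608, 12881]
[period 3]
Births: 16472 × 0.327 = 5386 ; 13608 × 0.544 = 7403 ⇒ total 12789
Band 2: 9752 × 0.966 = 9420
Band 3: 8562 × 0.961 = 8228
Band 4: 3156 × 0.947 = 2989
Band 5: 16472 × 0.958 = 15780
Band 6: 13608 × 0.946 + 12881 × 0.313 = 12873 + 4032 = 16905
End of period: [12789, 9420, 8228, 2989, 15780, 16905]
Scenario B total after 3 periods: 66111
Difference B − A = 66111 − 62969 = 3142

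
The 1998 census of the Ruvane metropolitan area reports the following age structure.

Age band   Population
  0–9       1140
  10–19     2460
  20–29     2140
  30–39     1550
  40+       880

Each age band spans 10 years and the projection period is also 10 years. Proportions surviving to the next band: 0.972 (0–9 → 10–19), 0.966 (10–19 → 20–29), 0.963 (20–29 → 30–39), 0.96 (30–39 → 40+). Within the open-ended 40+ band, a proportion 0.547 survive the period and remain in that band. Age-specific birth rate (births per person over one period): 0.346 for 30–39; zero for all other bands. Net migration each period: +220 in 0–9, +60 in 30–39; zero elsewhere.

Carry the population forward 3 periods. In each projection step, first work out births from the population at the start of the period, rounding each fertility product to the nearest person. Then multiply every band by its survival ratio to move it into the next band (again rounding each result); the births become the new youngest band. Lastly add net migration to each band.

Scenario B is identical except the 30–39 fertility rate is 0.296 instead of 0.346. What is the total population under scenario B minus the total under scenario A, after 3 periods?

-292

After projecting period 1:
Births: 1550 × 0.346 = 536
10–19: 1140 × 0.972 = 1108
20–29: 2460 × 0.966 = 2376
30–39: 2140 × 0.963 = 2061
40+: 1550 × 0.96 + 880 × 0.547 = 1488 + 481 = 1969
Net migration: 0–9 + 220 → 756; 30–39 + 60 → 2121
End of period: [756, 1108, 2376, 2121, 1969]
After projecting period 2:
Births: 2121 × 0.346 = 734
10–19: 756 × 0.972 = 735
20–29: 1108 × 0.966 = 1070
30–39: 2376 × 0.963 = 2288
40+: 2121 × 0.96 + 1969 × 0.547 = 2036 + 1077 = 3113
Net migration: 0–9 + 220 → 954; 30–39 + 60 → 2348
End of period: [954, 735, 1070, 2348, 3113]
After projecting period 3:
Births: 2348 × 0.346 = 812
10–19: 954 × 0.972 = 927
20–29: 735 × 0.966 = 710
30–39: 1070 × 0.963 = 1030
40+: 2348 × 0.96 + 3113 × 0.547 = 2254 + 1703 = 3957
Net migration: 0–9 + 220 → 1032; 30–39 + 60 → 1090
End of period: [1032, 927, 710, 1090, 3957]
Scenario A total after 3 periods: 7716
Scenario B projection —
After projecting period 1:
Births: 1550 × 0.296 = 459
10–19: 1140 × 0.972 = 1108
20–29: 2460 × 0.966 = 2376
30–39: 2140 × 0.963 = 2061
40+: 1550 × 0.96 + 880 × 0.547 = 1488 + 481 = 1969
Net migration: 0–9 + 220 → 679; 30–39 + 60 → 2121
End of period: [679, 1108, 2376, 2121, 1969]
After projecting period 2:
Births: 2121 × 0.296 = 628
10–19: 679 × 0.972 = 660
20–29: 1108 × 0.966 = 1070
30–39: 2376 × 0.963 = 2288
40+: 2121 × 0.96 + 1969 × 0.547 = 2036 + 1077 = 3113
Net migration: 0–9 + 220 → 848; 30–39 + 60 → 2348
End of period: [848, 660, 1070, 2348, 3113]
After projecting period 3:
Births: 2348 × 0.296 = 695
10–19: 848 × 0.972 = 824
20–29: 660 × 0.966 = 638
30–39: 1070 × 0.963 = 1030
40+: 2348 × 0.96 + 3113 × 0.547 = 2254 + 1703 = 3957
Net migration: 0–9 + 220 → 915; 30–39 + 60 → 1090
End of period: [915, 824, 638, 1090, 3957]
Scenario B total after 3 periods: 7424
Difference B − A = 7424 − 7716 = -292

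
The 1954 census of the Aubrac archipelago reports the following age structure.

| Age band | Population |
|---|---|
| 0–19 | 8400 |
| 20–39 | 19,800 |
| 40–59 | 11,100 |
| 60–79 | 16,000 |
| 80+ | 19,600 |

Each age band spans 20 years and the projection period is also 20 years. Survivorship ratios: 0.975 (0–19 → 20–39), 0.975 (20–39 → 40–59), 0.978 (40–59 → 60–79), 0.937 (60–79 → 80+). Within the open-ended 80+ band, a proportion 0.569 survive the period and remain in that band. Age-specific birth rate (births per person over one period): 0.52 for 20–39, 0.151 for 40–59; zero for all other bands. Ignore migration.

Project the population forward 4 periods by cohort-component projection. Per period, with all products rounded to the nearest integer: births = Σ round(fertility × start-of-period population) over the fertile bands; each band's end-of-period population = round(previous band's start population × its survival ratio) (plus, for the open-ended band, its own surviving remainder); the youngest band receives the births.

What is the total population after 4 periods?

55894

Let band 1 be 0–19 through band 5 = 80+.
Period 1:
Births: 19800 × 0.52 = 10296  |  11100 × 0.151 = 1676 — total 11972
Band 2: 8400 × 0.975 = 8190
Band 3: 19800 × 0.975 = 19305
Band 4: 11100 × 0.978 = 10856
Band 5: 16000 × 0.937 + 19600 × 0.569 = 14992 + 11152 = 26144
Giving 11972 / 8190 / 19305 / 10856 / 26144.
Period 2:
Births: 8190 × 0.52 = 4259  |  19305 × 0.151 = 2915 — total 7174
Band 2: 11972 × 0.975 = 11673
Band 3: 8190 × 0.975 = 7985
Band 4: 19305 × 0.978 = 18880
Band 5: 10856 × 0.937 + 26144 × 0.569 = 10172 + 14876 = 25048
Giving 7174 / 11673 / 7985 / 18880 / 25048.
Period 3:
Births: 11673 × 0.52 = 6070  |  7985 × 0.151 = 1206 — total 7276
Band 2: 7174 × 0.975 = 6995
Band 3: 11673 × 0.975 = 11381
Band 4: 7985 × 0.978 = 7809
Band 5: 18880 × 0.937 + 25048 × 0.569 = 17691 + 14252 = 31943
Giving 7276 / 6995 / 11381 / 7809 / 31943.
Period 4:
Births: 6995 × 0.52 = 3637  |  11381 × 0.151 = 1719 — total 5356
Band 2: 7276 × 0.975 = 7094
Band 3: 6995 × 0.975 = 6820
Band 4: 11381 × 0.978 = 11131
Band 5: 7809 × 0.937 + 31943 × 0.569 = 7317 + 18176 = 25493
Giving 5356 / 7094 / 6820 / 11131 / 25493.
Total after period 4: 5356 + 7094 + 6820 + 11131 + 25493 = 55894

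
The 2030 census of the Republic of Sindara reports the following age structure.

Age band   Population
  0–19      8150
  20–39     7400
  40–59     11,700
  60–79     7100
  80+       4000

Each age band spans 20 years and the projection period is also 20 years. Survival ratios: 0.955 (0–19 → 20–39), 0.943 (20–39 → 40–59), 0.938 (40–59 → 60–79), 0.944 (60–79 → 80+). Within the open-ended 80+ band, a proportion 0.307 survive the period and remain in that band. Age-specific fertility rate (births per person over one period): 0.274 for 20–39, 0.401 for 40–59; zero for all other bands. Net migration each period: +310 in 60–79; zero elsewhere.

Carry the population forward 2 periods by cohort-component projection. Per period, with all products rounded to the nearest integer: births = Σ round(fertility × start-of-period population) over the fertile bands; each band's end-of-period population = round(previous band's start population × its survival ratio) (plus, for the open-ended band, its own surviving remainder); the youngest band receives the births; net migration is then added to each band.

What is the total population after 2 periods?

38631

Numbering the bands 1..5 from youngest to oldest:
Period 1.
Births: 7400 × 0.274 = 2028 ; 11700 × 0.401 = 4692 — total 6720
Band 2: 8150 × 0.955 = 7783
Band 3: 7400 × 0.943 = 6978
Band 4: 11700 × 0.938 = 10975
Band 5: 7100 × 0.944 + 4000 × 0.307 = 6702 + 1228 = 7930
Net migration: Band 4 + 310 → 11285
Giving 6720 / 7783 / 6978 / 11285 / 7930.
Period 2.
Births: 7783 × 0.274 = 2133 ; 6978 × 0.401 = 2798 — total 4931
Band 2: 6720 × 0.955 = 6418
Band 3: 7783 × 0.943 = 7339
Band 4: 6978 × 0.938 = 6545
Band 5: 11285 × 0.944 + 7930 × 0.307 = 10653 + 2435 = 13088
Net migration: Band 4 + 310 → 6855
Giving 4931 / 6418 / 7339 / 6855 / 13088.
Total after period 2: 4931 + 6418 + 7339 + 6855 + 13088 = 38631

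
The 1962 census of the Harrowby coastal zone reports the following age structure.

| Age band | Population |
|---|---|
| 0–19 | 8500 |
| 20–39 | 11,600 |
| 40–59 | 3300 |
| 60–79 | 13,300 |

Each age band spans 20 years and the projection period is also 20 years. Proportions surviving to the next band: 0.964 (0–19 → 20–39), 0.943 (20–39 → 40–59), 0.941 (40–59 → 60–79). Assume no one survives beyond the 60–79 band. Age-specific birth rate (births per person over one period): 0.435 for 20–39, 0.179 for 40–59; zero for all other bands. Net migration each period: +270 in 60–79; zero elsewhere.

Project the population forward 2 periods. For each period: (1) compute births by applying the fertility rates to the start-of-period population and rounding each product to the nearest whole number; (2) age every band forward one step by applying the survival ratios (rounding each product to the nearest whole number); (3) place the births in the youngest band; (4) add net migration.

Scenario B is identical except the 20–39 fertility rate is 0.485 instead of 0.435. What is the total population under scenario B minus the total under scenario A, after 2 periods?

[period 1]
Births: 11600 * 0.435 = 5046, 3300 * 0.179 = 591 ⇒ total 5637
20–39: 8500 * 0.964 = 8194
40–59: 11600 * 0.943 = 10939
60–79: 3300 * 0.941 = 3105
Net migration: 60–79 + 270 → 3375
Population now: 0–19=5637, 20–39=8194, 40–59=10939, 60–79=3375
[period 2]
Births: 8194 * 0.435 = 3564, 10939 * 0.179 = 1958 ⇒ total 5522
20–39: 5637 * 0.964 = 5434
40–59: 8194 * 0.943 = 7727
60–79: 10939 * 0.941 = 10294
Net migration: 60–79 + 270 → 10564
Population now: 0–19=5522, 20–39=5434, 40–59=7727, 60–79=10564
Scenario A total after 2 periods: 29247
Scenario B projection —
[period 1]
Births: 11600 * 0.485 = 5626, 3300 * 0.179 = 591 ⇒ total 6217
20–39: 8500 * 0.964 = 8194
40–59: 11600 * 0.943 = 10939
60–79: 3300 * 0.941 = 3105
Net migration: 60–79 + 270 → 3375
Population now: 0–19=6217, 20–39=8194, 40–59=10939, 60–79=3375
[period 2]
Births: 8194 * 0.485 = 3974, 10939 * 0.179 = 1958 ⇒ total 5932
20–39: 6217 * 0.964 = 5993
40–59: 8194 * 0.943 = 7727
60–79: 10939 * 0.941 = 10294
Net migration: 60–79 + 270 → 10564
Population now: 0–19=5932, 20–39=5993, 40–59=7727, 60–79=10564
Scenario B total after 2 periods: 30216
Difference B − A = 30216 − 29247 = 969

969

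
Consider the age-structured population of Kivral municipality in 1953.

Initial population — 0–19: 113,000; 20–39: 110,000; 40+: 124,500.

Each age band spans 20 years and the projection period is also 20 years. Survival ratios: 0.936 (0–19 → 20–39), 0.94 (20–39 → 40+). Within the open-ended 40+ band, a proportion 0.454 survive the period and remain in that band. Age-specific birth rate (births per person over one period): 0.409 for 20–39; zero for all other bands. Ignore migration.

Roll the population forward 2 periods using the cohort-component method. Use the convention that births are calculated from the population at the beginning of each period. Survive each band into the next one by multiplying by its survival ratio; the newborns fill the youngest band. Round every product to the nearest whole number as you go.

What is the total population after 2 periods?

257397

[period 1]
Births: 110000 * 0.409 = 44990
20–39: 113000 * 0.936 = 105768
40+: 110000 * 0.94 + 124500 * 0.454 = 103400 + 56523 = 159923
Population now: 0–19=44990, 20–39=105768, 40+=159923
[period 2]
Births: 105768 * 0.409 = 43259
20–39: 44990 * 0.936 = 42111
40+: 105768 * 0.94 + 159923 * 0.454 = 99422 + 72605 = 172027
Population now: 0–19=43259, 20–39=42111, 40+=172027
Total after period 2: 43259 + 42111 + 172027 = 257397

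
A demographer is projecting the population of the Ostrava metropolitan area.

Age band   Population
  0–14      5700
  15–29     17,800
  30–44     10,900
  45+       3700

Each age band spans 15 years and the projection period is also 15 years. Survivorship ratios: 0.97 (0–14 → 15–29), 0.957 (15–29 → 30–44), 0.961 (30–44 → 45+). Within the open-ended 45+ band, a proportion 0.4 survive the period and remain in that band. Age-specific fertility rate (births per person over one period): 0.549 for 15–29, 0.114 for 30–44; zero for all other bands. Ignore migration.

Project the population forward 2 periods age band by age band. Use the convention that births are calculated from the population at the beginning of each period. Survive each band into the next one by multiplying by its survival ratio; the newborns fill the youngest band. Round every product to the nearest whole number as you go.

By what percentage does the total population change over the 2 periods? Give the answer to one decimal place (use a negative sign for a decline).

10.5

Call the groups 1 to 4, youngest first.
Period 1.
Births: 17800 × 0.549 = 9772 ; 10900 × 0.114 = 1243 ⇒ total 11015
Group 2: 5700 × 0.97 = 5529
Group 3: 17800 × 0.957 = 17035
Group 4: 10900 × 0.961 + 3700 × 0.4 = 10475 + 1480 = 11955
End of period: [11015, 5529, 17035, 11955]
Period 2.
Births: 5529 × 0.549 = 3035 ; 17035 × 0.114 = 1942 ⇒ total 4977
Group 2: 11015 × 0.97 = 10685
Group 3: 5529 × 0.957 = 5291
Group 4: 17035 × 0.961 + 11955 × 0.4 = 16371 + 4782 = 21153
End of period: [4977, 10685, 5291, 21153]
Total: 38100 → 42106; change = 4006; percentage change = 10.5%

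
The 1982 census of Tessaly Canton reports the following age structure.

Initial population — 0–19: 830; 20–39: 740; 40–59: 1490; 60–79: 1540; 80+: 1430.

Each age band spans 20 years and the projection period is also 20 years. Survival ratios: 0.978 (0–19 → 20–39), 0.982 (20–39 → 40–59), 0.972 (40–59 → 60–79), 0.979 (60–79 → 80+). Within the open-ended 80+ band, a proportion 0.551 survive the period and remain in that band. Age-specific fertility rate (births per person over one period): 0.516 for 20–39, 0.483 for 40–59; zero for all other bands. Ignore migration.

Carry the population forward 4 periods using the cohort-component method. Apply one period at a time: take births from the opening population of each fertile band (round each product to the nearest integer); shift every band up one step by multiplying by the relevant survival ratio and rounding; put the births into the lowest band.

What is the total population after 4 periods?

Numbering the bands 1..5 from youngest to oldest:
— Period 1 —
Births: 740 × 0.516 = 382  |  1490 × 0.483 = 720 ⇒ total 1102
Band 2: 830 × 0.978 = 812
Band 3: 740 × 0.982 = 727
Band 4: 1490 × 0.972 = 1448
Band 5: 1540 × 0.979 + 1430 × 0.551 = 1508 + 788 = 2296
→ [1102, 812, 727, 1448, 2296]
— Period 2 —
Births: 812 × 0.516 = 419  |  727 × 0.483 = 351 ⇒ total 770
Band 2: 1102 × 0.978 = 1078
Band 3: 812 × 0.982 = 797
Band 4: 727 × 0.972 = 707
Band 5: 1448 × 0.979 + 2296 × 0.551 = 1418 + 1265 = 2683
→ [770, 1078, 797, 707, 2683]
— Period 3 —
Births: 1078 × 0.516 = 556  |  797 × 0.483 = 385 ⇒ total 941
Band 2: 770 × 0.978 = 753
Band 3: 1078 × 0.982 = 1059
Band 4: 797 × 0.972 = 775
Band 5: 707 × 0.979 + 2683 × 0.551 = 692 + 1478 = 2170
→ [941, 753, 1059, 775, 2170]
— Period 4 —
Births: 753 × 0.516 = 389  |  1059 × 0.483 = 511 ⇒ total 900
Band 2: 941 × 0.978 = 920
Band 3: 753 × 0.982 = 739
Band 4: 1059 × 0.972 = 1029
Band 5: 775 × 0.979 + 2170 × 0.551 = 759 + 1196 = 1955
→ [900, 920, 739, 1029, 1955]
Total after period 4: 900 + 920 + 739 + 1029 + 1955 = 5543

5543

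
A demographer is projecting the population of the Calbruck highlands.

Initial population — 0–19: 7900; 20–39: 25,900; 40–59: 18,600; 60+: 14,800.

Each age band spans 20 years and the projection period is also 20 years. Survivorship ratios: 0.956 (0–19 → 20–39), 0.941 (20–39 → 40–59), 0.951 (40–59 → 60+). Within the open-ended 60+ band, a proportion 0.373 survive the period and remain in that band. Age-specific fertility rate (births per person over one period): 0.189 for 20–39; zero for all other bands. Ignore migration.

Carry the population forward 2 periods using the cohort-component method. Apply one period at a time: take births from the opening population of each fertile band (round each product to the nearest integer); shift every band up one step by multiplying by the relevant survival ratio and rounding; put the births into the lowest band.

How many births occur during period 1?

4895

Let group 1 be 0–19 through group 4 = 60+.
Period 1.
Births: 25900 × 0.189 = 4895
Group 2: 7900 × 0.956 = 7552
Group 3: 25900 × 0.941 = 24372
Group 4: 18600 × 0.951 + 14800 × 0.373 = 17689 + 5520 = 23209
End of period: [4895, 7552, 24372, 23209]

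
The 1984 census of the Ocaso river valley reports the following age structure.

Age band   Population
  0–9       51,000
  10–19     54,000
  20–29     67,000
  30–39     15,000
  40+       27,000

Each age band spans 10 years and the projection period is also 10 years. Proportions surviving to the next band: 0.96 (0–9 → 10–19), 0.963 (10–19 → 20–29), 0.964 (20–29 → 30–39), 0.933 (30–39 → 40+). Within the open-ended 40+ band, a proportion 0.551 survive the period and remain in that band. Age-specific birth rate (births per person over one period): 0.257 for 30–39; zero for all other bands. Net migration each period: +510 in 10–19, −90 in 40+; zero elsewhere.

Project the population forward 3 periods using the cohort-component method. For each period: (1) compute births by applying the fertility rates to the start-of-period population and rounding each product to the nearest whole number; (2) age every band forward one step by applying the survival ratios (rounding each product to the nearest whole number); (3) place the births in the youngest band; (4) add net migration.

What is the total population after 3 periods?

167882

Period 1:
Births: 15000 × 0.257 = 3855
10–19: 51000 × 0.96 = 48960
20–29: 54000 × 0.963 = 52002
30–39: 67000 × 0.964 = 64588
40+: 15000 × 0.933 + 27000 × 0.551 = 13995 + 14877 = 28872
Net migration: 10–19 + 510 → 49470; 40+ − 90 → 28782
End of period: [3855, 49470, 52002, 64588, 28782]
Period 2:
Births: 64588 × 0.257 = 16599
10–19: 3855 × 0.96 = 3701
20–29: 49470 × 0.963 = 47640
30–39: 52002 × 0.964 = 50130
40+: 64588 × 0.933 + 28782 × 0.551 = 60261 + 15859 = 76120
Net migration: 10–19 + 510 → 4211; 40+ − 90 → 76030
End of period: [16599, 4211, 47640, 50130, 76030]
Period 3:
Births: 50130 × 0.257 = 12883
10–19: 16599 × 0.96 = 15935
20–29: 4211 × 0.963 = 4055
30–39: 47640 × 0.964 = 45925
40+: 50130 × 0.933 + 76030 × 0.551 = 46771 + 41893 = 88664
Net migration: 10–19 + 510 → 16445; 40+ − 90 → 88574
End of period: [12883, 16445, 4055, 45925, 88574]
Total after period 3: 12883 + 16445 + 4055 + 45925 + 88574 = 167882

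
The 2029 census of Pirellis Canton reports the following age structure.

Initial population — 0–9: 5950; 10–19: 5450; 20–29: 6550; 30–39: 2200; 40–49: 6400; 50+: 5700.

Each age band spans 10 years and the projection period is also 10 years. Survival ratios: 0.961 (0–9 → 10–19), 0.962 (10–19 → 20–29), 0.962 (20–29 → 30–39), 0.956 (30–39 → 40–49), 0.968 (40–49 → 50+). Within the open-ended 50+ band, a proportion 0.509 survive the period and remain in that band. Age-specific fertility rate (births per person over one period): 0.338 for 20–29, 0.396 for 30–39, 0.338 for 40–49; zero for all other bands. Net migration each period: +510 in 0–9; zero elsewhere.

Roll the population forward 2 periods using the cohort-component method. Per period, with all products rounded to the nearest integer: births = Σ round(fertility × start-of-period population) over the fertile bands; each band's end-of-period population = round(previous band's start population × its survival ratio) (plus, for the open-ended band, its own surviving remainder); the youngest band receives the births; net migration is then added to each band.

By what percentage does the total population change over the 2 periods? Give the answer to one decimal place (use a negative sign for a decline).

6.2

Period 1.
Births: 6550 × 0.338 = 2214, 2200 × 0.396 = 871, 6400 × 0.338 = 2163 ⇒ total 5248
10–19: 5950 × 0.961 = 5718
20–29: 5450 × 0.962 = 5243
30–39: 6550 × 0.962 = 6301
40–49: 2200 × 0.956 = 2103
50+: 6400 × 0.968 + 5700 × 0.509 = 6195 + 2901 = 9096
Net migration: 0–9 + 510 → 5758
Giving 5758 / 5718 / 5243 / 6301 / 2103 / 9096.
Period 2.
Births: 5243 × 0.338 = 1772, 6301 × 0.396 = 2495, 2103 × 0.338 = 711 ⇒ total 4978
10–19: 5758 × 0.961 = 5533
20–29: 5718 × 0.962 = 5501
30–39: 5243 × 0.962 = 5044
40–49: 6301 × 0.956 = 6024
50+: 2103 × 0.968 + 9096 × 0.509 = 2036 + 4630 = 6666
Net migration: 0–9 + 510 → 5488
Giving 5488 / 5533 / 5501 / 5044 / 6024 / 6666.
Total: 32250 → 34256; change = 2006; percentage change = 6.2%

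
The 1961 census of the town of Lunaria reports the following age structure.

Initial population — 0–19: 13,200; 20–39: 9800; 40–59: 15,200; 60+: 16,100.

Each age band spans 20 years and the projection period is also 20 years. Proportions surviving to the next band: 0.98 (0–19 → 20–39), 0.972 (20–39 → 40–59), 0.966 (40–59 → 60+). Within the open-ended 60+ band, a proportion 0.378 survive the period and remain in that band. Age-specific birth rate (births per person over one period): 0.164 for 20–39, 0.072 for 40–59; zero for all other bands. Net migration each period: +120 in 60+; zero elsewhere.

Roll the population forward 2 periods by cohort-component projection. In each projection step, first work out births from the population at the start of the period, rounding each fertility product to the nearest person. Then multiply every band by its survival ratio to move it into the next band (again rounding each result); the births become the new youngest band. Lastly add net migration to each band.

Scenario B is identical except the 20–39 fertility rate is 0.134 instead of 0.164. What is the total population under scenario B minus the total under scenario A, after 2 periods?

-677

Numbering the bands 1..4 from youngest to oldest:
— Period 1 —
Births: 9800 * 0.164 = 1607 ; 15200 * 0.072 = 1094 — total 2701
Band 2: 13200 * 0.98 = 12936
Band 3: 9800 * 0.972 = 9526
Band 4: 15200 * 0.966 + 16100 * 0.378 = 14683 + 6086 = 20769
Net migration: Band 4 + 120 → 20889
Giving 2701 / 12936 / 9526 / 20889.
— Period 2 —
Births: 12936 * 0.164 = 2122 ; 9526 * 0.072 = 686 — total 2808
Band 2: 2701 * 0.98 = 2647
Band 3: 12936 * 0.972 = 12574
Band 4: 9526 * 0.966 + 20889 * 0.378 = 9202 + 7896 = 17098
Net migration: Band 4 + 120 → 17218
Giving 2808 / 2647 / 12574 / 17218.
Scenario A total after 2 periods: 35247
Scenario B projection —
— Period 1 —
Births: 9800 * 0.134 = 1313 ; 15200 * 0.072 = 1094 — total 2407
Band 2: 13200 * 0.98 = 12936
Band 3: 9800 * 0.972 = 9526
Band 4: 15200 * 0.966 + 16100 * 0.378 = 14683 + 6086 = 20769
Net migration: Band 4 + 120 → 20889
Giving 2407 / 12936 / 9526 / 20889.
— Period 2 —
Births: 12936 * 0.134 = 1733 ; 9526 * 0.072 = 686 — total 2419
Band 2: 2407 * 0.98 = 2359
Band 3: 12936 * 0.972 = 12574
Band 4: 9526 * 0.966 + 20889 * 0.378 = 9202 + 7896 = 17098
Net migration: Band 4 + 120 → 17218
Giving 2419 / 2359 / 12574 / 17218.
Scenario B total after 2 periods: 34570
Difference B − A = 34570 − 35247 = -677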